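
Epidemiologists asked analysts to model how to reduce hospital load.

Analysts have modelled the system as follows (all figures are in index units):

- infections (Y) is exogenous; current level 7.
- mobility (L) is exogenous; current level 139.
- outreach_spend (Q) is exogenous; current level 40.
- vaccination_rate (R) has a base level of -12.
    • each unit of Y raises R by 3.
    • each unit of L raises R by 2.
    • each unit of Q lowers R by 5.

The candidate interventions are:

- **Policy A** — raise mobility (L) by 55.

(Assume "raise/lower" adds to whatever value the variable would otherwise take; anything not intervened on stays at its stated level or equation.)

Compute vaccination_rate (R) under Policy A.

197

Policy A (L + 55):
  Y = 7
  L = 139 + 55 = 194
  Q = 40
  R = -12 + 3·7 + 2·194 − 5·40 = 197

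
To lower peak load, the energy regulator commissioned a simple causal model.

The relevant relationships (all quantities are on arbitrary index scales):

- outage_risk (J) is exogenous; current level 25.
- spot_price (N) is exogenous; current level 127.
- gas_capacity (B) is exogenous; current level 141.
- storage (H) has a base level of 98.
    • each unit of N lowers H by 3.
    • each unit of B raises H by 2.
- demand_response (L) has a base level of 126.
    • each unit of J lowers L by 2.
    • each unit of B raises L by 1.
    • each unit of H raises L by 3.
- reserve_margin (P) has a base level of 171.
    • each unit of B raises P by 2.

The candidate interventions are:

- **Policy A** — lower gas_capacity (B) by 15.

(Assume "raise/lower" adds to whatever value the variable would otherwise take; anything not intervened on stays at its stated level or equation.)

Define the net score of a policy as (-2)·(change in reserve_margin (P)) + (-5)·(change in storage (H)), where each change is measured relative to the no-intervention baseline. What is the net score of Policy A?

Baseline:
  N = 127
  B = 141
  H = 98 − 3·127 + 2·141 = -1
  P = 171 + 2·141 = 453
Policy A (B − 15):
  N = 127
  B = 141 − 15 = 126
  H = 98 − 3·127 + 2·126 = -31
  P = 171 + 2·126 = 423
ΔP = 423 − 453 = -30; ΔH = -31 − (-1) = -30
Score = (-2)·(-30) + (-5)·(-30) = 210

210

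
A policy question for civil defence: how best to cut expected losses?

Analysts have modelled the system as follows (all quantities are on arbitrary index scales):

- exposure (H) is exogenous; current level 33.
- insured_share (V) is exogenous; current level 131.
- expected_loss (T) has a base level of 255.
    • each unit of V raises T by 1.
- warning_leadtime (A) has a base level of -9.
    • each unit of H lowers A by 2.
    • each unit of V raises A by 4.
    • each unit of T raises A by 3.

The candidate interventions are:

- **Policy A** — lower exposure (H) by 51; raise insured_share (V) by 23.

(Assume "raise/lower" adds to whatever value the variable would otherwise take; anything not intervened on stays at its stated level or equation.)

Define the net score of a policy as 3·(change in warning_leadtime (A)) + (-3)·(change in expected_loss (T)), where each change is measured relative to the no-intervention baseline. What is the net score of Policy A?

720

Baseline:
  H = 33
  V = 131
  T = 255 + 131 = 386
  A = -9 − 2·33 + 4·131 + 3·386 = 1607
Policy A (H − 51, V + 23):
  H = 33 − 51 = -18
  V = 131 + 23 = 154
  T = 255 + 154 = 409
  A = -9 − 2·(-18) + 4·154 + 3·409 = 1870
ΔA = 1870 − 1607 = 263; ΔT = 409 − 386 = 23
Score = 3·263 + (-3)·23 = 720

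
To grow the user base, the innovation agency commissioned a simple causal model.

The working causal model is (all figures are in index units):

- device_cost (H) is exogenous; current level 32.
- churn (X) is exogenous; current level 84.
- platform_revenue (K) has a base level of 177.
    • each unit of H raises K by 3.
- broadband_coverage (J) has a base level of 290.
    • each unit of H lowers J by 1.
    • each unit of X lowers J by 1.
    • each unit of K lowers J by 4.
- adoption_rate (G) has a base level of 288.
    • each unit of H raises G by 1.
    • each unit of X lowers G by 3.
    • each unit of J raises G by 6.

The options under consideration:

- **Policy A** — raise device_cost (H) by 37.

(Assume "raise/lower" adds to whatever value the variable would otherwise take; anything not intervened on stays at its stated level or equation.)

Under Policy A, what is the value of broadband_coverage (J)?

Policy A (H + 37):
  H = 32 + 37 = 69
  X = 84
  K = 177 + 3·69 = 384
  J = 290 − 69 − 84 − 4·384 = -1399

-1399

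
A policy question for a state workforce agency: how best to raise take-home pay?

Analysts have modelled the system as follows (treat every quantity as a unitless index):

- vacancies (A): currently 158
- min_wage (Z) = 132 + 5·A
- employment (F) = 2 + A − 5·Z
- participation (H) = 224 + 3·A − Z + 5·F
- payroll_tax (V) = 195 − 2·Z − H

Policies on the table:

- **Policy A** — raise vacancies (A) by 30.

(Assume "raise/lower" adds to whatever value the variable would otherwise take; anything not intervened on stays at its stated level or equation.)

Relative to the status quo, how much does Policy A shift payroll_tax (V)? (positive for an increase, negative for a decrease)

Baseline:
  A = 158
  Z = 132 + 5·158 = 922
  F = 2 + 158 − 5·922 = -4450
  H = 224 + 3·158 − 922 + 5·(-4450) = -22474
  V = 195 − 2·922 − (-22474) = 20825
Policy A (A + 30):
  A = 158 + 30 = 188
  Z = 132 + 5·188 = 1072
  F = 2 + 188 − 5·1072 = -5170
  H = 224 + 3·188 − 1072 + 5·(-5170) = -26134
  V = 195 − 2·1072 − (-26134) = 24185
Change in V: 24185 − 20825 = 3360

3360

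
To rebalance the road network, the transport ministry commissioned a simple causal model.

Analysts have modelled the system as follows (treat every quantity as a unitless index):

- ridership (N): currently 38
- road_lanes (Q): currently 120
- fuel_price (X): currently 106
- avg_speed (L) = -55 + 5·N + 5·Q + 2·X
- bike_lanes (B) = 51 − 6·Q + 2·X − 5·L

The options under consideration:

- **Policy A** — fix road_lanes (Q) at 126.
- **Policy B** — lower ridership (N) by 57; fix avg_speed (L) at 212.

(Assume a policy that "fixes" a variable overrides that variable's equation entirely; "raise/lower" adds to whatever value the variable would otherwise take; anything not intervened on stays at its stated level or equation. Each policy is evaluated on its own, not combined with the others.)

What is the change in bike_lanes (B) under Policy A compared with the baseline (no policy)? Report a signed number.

-186

Baseline:
  N = 38
  Q = 120
  X = 106
  L = -55 + 5·38 + 5·120 + 2·106 = 947
  B = 51 − 6·120 + 2·106 − 5·947 = -5192
Policy A (Q := 126):
  N = 38
  Q = 126
  X = 106
  L = -55 + 5·38 + 5·126 + 2·106 = 977
  B = 51 − 6·126 + 2·106 − 5·977 = -5378
Change in B: -5378 − (-5192) = -186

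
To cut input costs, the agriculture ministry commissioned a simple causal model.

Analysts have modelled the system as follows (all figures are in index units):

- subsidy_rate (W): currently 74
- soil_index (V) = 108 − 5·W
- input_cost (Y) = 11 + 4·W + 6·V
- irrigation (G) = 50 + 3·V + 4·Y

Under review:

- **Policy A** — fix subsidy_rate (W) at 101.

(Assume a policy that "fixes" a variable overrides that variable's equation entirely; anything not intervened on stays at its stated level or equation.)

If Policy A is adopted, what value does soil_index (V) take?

-397

Policy A (W := 101):
  W = 101
  V = 108 − 5·101 = -397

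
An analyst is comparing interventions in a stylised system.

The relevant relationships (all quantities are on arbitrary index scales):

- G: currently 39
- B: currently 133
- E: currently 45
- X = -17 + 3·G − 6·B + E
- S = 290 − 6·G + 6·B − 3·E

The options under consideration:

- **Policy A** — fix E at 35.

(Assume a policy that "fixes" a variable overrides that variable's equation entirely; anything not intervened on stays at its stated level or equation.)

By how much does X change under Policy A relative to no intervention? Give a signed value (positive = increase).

-10

Baseline:
  G = 39
  B = 133
  E = 45
  X = -17 + 3·39 − 6·133 + 45 = -653
Policy A (E := 35):
  G = 39
  B = 133
  E = 35
  X = -17 + 3·39 − 6·133 + 35 = -663
Change in X: -663 − (-653) = -10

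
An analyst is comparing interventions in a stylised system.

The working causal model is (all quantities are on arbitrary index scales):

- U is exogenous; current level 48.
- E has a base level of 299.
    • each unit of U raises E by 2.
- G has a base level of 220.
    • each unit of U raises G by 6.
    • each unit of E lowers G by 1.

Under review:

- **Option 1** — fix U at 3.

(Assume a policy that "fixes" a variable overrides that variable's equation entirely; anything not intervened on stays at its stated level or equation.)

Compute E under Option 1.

305

Option 1 (U := 3):
  U = 3
  E = 299 + 2·3 = 305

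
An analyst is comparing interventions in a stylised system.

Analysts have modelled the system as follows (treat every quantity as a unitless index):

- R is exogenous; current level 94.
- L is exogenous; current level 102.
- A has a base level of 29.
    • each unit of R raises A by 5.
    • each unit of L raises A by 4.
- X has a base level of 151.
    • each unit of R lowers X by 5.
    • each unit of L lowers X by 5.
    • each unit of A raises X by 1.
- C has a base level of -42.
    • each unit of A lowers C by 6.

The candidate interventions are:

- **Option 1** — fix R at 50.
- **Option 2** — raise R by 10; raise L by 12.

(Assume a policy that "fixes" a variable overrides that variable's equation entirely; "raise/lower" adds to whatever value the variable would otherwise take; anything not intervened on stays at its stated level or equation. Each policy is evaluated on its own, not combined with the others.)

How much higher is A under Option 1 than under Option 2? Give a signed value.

Option 1 (R := 50):
  R = 50
  L = 102
  A = 29 + 5·50 + 4·102 = 687
Option 2 (R + 10, L + 12):
  R = 94 + 10 = 104
  L = 102 + 12 = 114
  A = 29 + 5·104 + 4·114 = 1005
A: 687 − 1005 = -318

-318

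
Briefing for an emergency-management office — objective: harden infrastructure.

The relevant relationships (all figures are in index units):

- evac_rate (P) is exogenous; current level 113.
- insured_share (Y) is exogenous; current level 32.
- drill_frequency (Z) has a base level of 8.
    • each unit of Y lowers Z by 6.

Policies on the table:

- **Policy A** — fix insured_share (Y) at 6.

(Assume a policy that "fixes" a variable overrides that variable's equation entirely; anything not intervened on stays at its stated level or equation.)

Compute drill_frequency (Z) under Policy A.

Policy A (Y := 6):
  Y = 6
  Z = 8 − 6·6 = -28

-28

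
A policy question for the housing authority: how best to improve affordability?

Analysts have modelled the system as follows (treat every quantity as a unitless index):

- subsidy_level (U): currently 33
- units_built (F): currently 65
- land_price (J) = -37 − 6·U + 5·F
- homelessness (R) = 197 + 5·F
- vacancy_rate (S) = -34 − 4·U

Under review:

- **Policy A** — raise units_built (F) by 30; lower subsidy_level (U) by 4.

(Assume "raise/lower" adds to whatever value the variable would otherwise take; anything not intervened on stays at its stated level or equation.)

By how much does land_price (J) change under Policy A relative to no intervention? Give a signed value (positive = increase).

Baseline:
  U = 33
  F = 65
  J = -37 − 6·33 + 5·65 = 90
Policy A (F + 30, U − 4):
  U = 33 − 4 = 29
  F = 65 + 30 = 95
  J = -37 − 6·29 + 5·95 = 264
Change in J: 264 − 90 = 174

174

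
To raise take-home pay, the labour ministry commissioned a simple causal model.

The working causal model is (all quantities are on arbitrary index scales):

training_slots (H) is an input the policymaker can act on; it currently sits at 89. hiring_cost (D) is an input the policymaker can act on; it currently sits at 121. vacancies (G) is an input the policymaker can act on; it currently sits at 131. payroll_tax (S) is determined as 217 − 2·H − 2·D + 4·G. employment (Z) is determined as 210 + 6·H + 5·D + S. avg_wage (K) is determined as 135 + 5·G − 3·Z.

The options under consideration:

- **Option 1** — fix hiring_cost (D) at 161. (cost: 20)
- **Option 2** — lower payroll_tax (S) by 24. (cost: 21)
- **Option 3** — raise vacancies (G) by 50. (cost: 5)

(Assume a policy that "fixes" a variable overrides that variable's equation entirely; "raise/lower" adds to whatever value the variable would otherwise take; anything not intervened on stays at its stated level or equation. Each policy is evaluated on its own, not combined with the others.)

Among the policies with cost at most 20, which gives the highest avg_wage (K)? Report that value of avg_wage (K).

-4570

Option 1 (D := 161):
  H = 89
  D = 161
  G = 131
  S = 217 − 2·89 − 2·161 + 4·131 = 241
  Z = 210 + 6·89 + 5·161 + 241 = 1790
  K = 135 + 5·131 − 3·1790 = -4580
Option 3 (G + 50):
  H = 89
  D = 121
  G = 131 + 50 = 181
  S = 217 − 2·89 − 2·121 + 4·181 = 521
  Z = 210 + 6·89 + 5·121 + 521 = 1870
  K = 135 + 5·181 − 3·1870 = -4570
Comparing — Option 1: K=-4580, Option 3: K=-4570. Highest is -4570 (Option 3).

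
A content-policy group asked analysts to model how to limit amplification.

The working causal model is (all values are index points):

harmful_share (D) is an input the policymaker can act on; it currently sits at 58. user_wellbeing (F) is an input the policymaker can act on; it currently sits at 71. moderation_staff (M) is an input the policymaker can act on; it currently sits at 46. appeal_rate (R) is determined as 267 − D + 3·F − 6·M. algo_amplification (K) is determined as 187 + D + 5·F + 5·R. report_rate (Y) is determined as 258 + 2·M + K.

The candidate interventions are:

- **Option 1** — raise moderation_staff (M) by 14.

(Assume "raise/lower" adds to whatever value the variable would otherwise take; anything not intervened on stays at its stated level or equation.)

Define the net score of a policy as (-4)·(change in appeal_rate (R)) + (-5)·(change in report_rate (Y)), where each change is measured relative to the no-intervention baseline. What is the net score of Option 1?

Baseline:
  D = 58
  F = 71
  M = 46
  R = 267 − 58 + 3·71 − 6·46 = 146
  K = 187 + 58 + 5·71 + 5·146 = 1330
  Y = 258 + 2·46 + 1330 = 1680
Option 1 (M + 14):
  D = 58
  F = 71
  M = 46 + 14 = 60
  R = 267 − 58 + 3·71 − 6·60 = 62
  K = 187 + 58 + 5·71 + 5·62 = 910
  Y = 258 + 2·60 + 910 = 1288
ΔR = 62 − 146 = -84; ΔY = 1288 − 1680 = -392
Score = (-4)·(-84) + (-5)·(-392) = 2296

2296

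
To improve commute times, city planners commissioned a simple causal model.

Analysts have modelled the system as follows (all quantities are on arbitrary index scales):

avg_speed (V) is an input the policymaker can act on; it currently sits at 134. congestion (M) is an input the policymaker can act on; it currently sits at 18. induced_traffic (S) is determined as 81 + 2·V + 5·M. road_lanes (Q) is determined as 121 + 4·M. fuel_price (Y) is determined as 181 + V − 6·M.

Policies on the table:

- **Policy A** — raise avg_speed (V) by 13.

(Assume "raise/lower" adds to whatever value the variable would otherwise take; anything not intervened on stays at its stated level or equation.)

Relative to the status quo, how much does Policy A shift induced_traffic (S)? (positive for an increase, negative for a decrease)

Baseline:
  V = 134
  M = 18
  S = 81 + 2·134 + 5·18 = 439
Policy A (V + 13):
  V = 134 + 13 = 147
  M = 18
  S = 81 + 2·147 + 5·18 = 465
Change in S: 465 − 439 = 26

26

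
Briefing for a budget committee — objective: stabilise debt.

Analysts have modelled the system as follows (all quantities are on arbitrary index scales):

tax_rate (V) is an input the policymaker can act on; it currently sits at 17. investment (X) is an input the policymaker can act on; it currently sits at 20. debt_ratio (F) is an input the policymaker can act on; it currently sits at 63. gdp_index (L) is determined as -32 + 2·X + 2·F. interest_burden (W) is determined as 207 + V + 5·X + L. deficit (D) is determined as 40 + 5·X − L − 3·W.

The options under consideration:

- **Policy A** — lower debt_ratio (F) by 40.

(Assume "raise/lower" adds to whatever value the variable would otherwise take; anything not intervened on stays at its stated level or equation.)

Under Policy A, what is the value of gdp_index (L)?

Policy A (F − 40):
  X = 20
  F = 63 − 40 = 23
  L = -32 + 2·20 + 2·23 = 54

54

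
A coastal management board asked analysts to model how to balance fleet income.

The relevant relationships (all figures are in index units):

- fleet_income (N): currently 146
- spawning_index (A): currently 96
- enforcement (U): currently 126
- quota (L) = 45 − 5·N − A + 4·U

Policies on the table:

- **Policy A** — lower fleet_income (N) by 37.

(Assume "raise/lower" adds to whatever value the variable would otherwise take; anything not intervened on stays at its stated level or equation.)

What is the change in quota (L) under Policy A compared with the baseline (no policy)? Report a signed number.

185

Baseline:
  N = 146
  A = 96
  U = 126
  L = 45 − 5·146 − 96 + 4·126 = -277
Policy A (N − 37):
  N = 146 − 37 = 109
  A = 96
  U = 126
  L = 45 − 5·109 − 96 + 4·126 = -92
Change in L: -92 − (-277) = 185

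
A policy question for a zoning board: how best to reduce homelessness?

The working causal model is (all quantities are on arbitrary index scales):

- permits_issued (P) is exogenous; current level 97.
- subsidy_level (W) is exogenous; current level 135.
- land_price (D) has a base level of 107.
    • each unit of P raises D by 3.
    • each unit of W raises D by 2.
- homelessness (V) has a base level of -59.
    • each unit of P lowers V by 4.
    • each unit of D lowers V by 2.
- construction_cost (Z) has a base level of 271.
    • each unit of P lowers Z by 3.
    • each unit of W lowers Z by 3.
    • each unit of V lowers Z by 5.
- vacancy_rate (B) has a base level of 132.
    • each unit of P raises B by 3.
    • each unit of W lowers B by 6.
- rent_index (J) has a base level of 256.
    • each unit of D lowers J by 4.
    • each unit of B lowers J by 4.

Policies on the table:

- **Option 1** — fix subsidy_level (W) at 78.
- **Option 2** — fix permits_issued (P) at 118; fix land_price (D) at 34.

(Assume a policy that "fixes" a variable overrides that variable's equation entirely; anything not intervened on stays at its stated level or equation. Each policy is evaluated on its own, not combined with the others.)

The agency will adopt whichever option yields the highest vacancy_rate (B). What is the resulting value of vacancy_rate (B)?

Option 1 (W := 78):
  P = 97
  W = 78
  B = 132 + 3·97 − 6·78 = -45
Option 2 (P := 118, D := 34):
  P = 118
  W = 135
  B = 132 + 3·118 − 6·135 = -324
Comparing — Option 1: B=-45, Option 2: B=-324. Highest is -45 (Option 1).

-45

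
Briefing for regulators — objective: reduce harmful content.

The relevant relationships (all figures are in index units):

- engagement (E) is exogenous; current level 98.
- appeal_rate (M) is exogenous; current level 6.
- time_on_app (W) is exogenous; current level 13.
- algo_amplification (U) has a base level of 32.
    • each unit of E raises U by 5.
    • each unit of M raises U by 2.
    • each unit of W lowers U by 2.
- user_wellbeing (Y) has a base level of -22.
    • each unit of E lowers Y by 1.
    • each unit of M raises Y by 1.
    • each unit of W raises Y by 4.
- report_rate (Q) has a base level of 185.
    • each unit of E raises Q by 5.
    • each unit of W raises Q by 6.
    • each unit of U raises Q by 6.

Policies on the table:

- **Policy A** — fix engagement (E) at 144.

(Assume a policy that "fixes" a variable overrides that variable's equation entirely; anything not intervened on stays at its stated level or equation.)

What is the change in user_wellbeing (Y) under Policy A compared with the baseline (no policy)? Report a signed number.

Baseline:
  E = 98
  M = 6
  W = 13
  Y = -22 − 98 + 6 + 4·13 = -62
Policy A (E := 144):
  E = 144
  M = 6
  W = 13
  Y = -22 − 144 + 6 + 4·13 = -108
Change in Y: -108 − (-62) = -46

-46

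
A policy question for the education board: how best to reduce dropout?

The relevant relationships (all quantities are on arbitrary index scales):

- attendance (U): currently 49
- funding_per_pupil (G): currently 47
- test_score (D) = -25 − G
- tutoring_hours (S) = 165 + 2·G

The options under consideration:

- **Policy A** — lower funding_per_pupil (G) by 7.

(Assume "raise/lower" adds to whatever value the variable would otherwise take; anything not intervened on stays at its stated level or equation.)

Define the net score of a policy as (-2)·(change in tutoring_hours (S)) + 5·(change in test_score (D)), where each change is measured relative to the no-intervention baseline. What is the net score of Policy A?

63

Baseline:
  G = 47
  D = -25 − 47 = -72
  S = 165 + 2·47 = 259
Policy A (G − 7):
  G = 47 − 7 = 40
  D = -25 − 40 = -65
  S = 165 + 2·40 = 245
ΔS = 245 − 259 = -14; ΔD = -65 − (-72) = 7
Score = (-2)·(-14) + 5·7 = 63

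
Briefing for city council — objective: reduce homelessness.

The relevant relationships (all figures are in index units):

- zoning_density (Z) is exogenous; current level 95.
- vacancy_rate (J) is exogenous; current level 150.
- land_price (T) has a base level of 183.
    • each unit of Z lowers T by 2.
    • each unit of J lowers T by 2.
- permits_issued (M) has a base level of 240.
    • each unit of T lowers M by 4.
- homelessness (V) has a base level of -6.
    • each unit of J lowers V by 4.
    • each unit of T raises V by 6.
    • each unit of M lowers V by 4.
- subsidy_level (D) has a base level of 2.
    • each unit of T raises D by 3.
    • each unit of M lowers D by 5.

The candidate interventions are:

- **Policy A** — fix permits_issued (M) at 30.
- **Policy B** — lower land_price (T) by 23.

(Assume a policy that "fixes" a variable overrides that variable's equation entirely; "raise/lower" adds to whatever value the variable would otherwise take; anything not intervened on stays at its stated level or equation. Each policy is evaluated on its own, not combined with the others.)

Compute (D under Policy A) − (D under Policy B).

Policy A (M := 30):
  Z = 95
  J = 150
  T = 183 − 2·95 − 2·150 = -307
  M = 30
  D = 2 + 3·(-307) − 5·30 = -1069
Policy B (T − 23):
  Z = 95
  J = 150
  T = 183 − 2·95 − 2·150 (−23 from intervention) = -330
  M = 240 − 4·(-330) = 1560
  D = 2 + 3·(-330) − 5·1560 = -8788
D: -1069 − (-8788) = 7719

7719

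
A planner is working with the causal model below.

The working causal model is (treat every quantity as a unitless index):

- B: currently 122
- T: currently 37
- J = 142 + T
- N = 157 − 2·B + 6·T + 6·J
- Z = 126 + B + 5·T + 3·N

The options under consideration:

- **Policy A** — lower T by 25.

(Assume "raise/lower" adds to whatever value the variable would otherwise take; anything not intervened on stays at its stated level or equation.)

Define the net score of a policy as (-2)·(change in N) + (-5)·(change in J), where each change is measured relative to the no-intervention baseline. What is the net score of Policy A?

Baseline:
  B = 122
  T = 37
  J = 142 + 37 = 179
  N = 157 − 2·122 + 6·37 + 6·179 = 1209
Policy A (T − 25):
  B = 122
  T = 37 − 25 = 12
  J = 142 + 12 = 154
  N = 157 − 2·122 + 6·12 + 6·154 = 909
ΔN = 909 − 1209 = -300; ΔJ = 154 − 179 = -25
Score = (-2)·(-300) + (-5)·(-25) = 725

725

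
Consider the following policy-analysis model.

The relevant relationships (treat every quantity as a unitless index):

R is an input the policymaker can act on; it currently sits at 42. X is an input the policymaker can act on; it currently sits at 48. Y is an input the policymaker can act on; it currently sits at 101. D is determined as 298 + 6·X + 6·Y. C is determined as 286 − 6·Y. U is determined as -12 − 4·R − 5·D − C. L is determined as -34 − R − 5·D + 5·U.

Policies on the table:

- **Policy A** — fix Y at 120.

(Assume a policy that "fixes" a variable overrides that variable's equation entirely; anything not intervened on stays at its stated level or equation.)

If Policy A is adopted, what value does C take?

-434

Policy A (Y := 120):
  Y = 120
  C = 286 − 6·120 = -434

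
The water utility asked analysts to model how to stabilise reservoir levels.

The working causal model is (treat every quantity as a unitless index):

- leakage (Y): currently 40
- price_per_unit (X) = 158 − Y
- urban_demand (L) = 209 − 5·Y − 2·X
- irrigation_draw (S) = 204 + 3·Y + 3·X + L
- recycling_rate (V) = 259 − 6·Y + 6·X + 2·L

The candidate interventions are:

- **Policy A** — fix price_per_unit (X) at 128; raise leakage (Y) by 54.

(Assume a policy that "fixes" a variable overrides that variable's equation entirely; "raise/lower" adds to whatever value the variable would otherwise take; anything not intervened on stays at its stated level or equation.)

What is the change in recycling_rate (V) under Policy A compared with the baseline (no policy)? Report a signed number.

-844

Baseline:
  Y = 40
  X = 158 − 40 = 118
  L = 209 − 5·40 − 2·118 = -227
  V = 259 − 6·40 + 6·118 + 2·(-227) = 273
Policy A (X := 128, Y + 54):
  Y = 40 + 54 = 94
  X = 128
  L = 209 − 5·94 − 2·128 = -517
  V = 259 − 6·94 + 6·128 + 2·(-517) = -571
Change in V: -571 − 273 = -844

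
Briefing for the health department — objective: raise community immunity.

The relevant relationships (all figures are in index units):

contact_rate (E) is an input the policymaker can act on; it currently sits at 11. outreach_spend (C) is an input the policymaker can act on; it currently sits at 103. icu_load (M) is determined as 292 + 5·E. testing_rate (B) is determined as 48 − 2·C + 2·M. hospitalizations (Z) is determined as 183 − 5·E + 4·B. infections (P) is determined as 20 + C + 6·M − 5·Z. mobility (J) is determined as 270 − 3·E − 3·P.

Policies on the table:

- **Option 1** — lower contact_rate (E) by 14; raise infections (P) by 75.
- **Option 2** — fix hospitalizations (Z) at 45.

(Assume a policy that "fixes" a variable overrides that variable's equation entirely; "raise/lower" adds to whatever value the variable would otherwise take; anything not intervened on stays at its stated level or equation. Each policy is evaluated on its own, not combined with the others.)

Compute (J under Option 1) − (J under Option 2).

Option 1 (E − 14, P + 75):
  E = 11 − 14 = -3
  C = 103
  M = 292 + 5·(-3) = 277
  B = 48 − 2·103 + 2·277 = 396
  Z = 183 − 5·(-3) + 4·396 = 1782
  P = 20 + 103 + 6·277 − 5·1782 (+75 from intervention) = -7050
  J = 270 − 3·(-3) − 3·(-7050) = 21429
Option 2 (Z := 45):
  E = 11
  C = 103
  M = 292 + 5·11 = 347
  B = 48 − 2·103 + 2·347 = 536
  Z = 45
  P = 20 + 103 + 6·347 − 5·45 = 1980
  J = 270 − 3·11 − 3·1980 = -5703
J: 21429 − (-5703) = 27132

27132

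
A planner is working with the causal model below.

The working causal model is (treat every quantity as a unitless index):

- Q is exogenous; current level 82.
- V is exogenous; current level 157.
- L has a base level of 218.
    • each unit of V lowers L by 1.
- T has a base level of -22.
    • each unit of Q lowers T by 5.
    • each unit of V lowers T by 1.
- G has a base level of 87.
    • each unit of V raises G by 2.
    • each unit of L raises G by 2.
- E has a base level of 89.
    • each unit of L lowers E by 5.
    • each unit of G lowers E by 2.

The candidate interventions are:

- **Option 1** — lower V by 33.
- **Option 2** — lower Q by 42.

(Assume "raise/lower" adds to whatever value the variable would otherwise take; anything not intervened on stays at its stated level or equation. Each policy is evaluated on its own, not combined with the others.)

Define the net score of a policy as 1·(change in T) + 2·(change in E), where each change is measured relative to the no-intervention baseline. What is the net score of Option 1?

Baseline:
  Q = 82
  V = 157
  L = 218 − 157 = 61
  T = -22 − 5·82 − 157 = -589
  G = 87 + 2·157 + 2·61 = 523
  E = 89 − 5·61 − 2·523 = -1262
Option 1 (V − 33):
  Q = 82
  V = 157 − 33 = 124
  L = 218 − 124 = 94
  T = -22 − 5·82 − 124 = -556
  G = 87 + 2·124 + 2·94 = 523
  E = 89 − 5·94 − 2·523 = -1427
ΔT = -556 − (-589) = 33; ΔE = -1427 − (-1262) = -165
Score = 1·33 + 2·(-165) = -297

-297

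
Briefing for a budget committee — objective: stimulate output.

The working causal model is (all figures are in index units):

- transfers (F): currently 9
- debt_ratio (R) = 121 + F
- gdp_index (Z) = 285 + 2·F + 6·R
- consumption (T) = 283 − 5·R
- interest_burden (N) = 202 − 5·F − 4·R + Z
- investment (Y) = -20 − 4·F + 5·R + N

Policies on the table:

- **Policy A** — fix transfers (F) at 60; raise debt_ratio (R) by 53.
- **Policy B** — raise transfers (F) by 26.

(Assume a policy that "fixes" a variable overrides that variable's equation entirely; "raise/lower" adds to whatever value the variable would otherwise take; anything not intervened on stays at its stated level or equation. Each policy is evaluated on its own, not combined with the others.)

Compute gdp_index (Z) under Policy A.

Policy A (F := 60, R + 53):
  F = 60
  R = 121 + 60 (+53 from intervention) = 234
  Z = 285 + 2·60 + 6·234 = 1809

1809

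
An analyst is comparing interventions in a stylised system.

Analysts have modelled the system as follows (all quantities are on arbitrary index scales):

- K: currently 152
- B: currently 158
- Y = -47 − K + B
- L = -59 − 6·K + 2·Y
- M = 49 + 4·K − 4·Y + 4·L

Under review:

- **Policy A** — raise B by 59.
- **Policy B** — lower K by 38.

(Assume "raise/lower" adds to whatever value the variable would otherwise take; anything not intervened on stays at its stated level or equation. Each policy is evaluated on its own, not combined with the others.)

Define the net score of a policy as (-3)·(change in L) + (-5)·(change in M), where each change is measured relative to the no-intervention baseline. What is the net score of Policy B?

-5472

Baseline:
  K = 152
  B = 158
  Y = -47 − 152 + 158 = -41
  L = -59 − 6·152 + 2·(-41) = -1053
  M = 49 + 4·152 − 4·(-41) + 4·(-1053) = -3391
Policy B (K − 38):
  K = 152 − 38 = 114
  B = 158
  Y = -47 − 114 + 158 = -3
  L = -59 − 6·114 + 2·(-3) = -749
  M = 49 + 4·114 − 4·(-3) + 4·(-749) = -2479
ΔL = -749 − (-1053) = 304; ΔM = -2479 − (-3391) = 912
Score = (-3)·304 + (-5)·912 = -5472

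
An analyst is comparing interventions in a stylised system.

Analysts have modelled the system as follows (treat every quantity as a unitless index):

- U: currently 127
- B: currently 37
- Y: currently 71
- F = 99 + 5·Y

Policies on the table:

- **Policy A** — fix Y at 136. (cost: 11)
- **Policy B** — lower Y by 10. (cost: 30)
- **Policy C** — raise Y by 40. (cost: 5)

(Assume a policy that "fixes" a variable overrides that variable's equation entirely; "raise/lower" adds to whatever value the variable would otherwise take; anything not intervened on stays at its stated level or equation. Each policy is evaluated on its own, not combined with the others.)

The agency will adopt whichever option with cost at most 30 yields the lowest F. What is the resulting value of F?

404

Policy A (Y := 136):
  Y = 136
  F = 99 + 5·136 = 779
Policy B (Y − 10):
  Y = 71 − 10 = 61
  F = 99 + 5·61 = 404
Policy C (Y + 40):
  Y = 71 + 40 = 111
  F = 99 + 5·111 = 654
Comparing — Policy A: F=779, Policy B: F=404, Policy C: F=654. Lowest is 404 (Policy B).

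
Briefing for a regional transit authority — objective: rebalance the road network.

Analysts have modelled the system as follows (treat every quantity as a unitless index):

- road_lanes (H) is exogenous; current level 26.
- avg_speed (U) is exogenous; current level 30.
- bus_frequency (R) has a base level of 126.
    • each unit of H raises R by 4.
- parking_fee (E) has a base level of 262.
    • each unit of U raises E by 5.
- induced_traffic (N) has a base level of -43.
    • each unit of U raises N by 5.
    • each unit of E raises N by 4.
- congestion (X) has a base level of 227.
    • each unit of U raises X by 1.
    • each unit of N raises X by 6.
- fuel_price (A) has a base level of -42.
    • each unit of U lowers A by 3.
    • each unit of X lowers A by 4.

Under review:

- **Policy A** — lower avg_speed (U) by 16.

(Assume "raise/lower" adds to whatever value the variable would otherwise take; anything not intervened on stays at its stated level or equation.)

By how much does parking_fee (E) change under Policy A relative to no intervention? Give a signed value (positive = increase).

Baseline:
  U = 30
  E = 262 + 5·30 = 412
Policy A (U − 16):
  U = 30 − 16 = 14
  E = 262 + 5·14 = 332
Change in E: 332 − 412 = -80

-80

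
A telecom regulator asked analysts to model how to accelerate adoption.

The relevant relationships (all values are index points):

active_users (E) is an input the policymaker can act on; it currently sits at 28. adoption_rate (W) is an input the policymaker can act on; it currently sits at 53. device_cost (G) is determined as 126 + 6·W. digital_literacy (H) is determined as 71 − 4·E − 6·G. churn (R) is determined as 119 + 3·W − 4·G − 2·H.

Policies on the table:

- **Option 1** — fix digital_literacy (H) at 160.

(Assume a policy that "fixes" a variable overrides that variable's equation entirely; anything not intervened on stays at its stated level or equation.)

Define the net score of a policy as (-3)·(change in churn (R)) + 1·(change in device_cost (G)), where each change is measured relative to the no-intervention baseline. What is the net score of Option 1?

17190

Baseline:
  E = 28
  W = 53
  G = 126 + 6·53 = 444
  H = 71 − 4·28 − 6·444 = -2705
  R = 119 + 3·53 − 4·444 − 2·(-2705) = 3912
Option 1 (H := 160):
  E = 28
  W = 53
  G = 126 + 6·53 = 444
  H = 160
  R = 119 + 3·53 − 4·444 − 2·160 = -1818
ΔR = -1818 − 3912 = -5730; ΔG = 444 − 444 = 0
Score = (-3)·(-5730) + 1·0 = 17190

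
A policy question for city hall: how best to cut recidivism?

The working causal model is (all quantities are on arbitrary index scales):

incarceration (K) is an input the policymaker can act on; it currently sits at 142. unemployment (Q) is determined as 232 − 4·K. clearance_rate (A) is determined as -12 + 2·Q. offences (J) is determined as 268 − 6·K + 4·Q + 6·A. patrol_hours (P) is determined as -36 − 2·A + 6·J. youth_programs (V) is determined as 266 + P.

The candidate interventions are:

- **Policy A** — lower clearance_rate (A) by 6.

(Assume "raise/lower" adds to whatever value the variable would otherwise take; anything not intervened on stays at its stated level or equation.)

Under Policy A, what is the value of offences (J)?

-6068

Policy A (A − 6):
  K = 142
  Q = 232 − 4·142 = -336
  A = -12 + 2·(-336) (−6 from intervention) = -690
  J = 268 − 6·142 + 4·(-336) + 6·(-690) = -6068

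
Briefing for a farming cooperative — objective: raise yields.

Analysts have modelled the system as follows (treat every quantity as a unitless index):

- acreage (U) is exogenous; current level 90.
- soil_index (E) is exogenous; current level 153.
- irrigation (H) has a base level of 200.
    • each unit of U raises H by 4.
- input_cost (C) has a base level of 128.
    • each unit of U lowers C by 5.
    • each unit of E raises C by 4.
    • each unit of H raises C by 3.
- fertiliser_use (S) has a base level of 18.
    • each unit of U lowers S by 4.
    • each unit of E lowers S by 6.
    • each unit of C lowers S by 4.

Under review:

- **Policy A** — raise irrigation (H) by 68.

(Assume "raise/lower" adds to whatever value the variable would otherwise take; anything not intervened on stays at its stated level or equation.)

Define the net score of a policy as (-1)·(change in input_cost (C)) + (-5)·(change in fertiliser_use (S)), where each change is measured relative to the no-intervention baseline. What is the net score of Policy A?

Baseline:
  U = 90
  E = 153
  H = 200 + 4·90 = 560
  C = 128 − 5·90 + 4·153 + 3·560 = 1970
  S = 18 − 4·90 − 6·153 − 4·1970 = -9140
Policy A (H + 68):
  U = 90
  E = 153
  H = 200 + 4·90 (+68 from intervention) = 628
  C = 128 − 5·90 + 4·153 + 3·628 = 2174
  S = 18 − 4·90 − 6·153 − 4·2174 = -9956
ΔC = 2174 − 1970 = 204; ΔS = -9956 − (-9140) = -816
Score = (-1)·204 + (-5)·(-816) = 3876

3876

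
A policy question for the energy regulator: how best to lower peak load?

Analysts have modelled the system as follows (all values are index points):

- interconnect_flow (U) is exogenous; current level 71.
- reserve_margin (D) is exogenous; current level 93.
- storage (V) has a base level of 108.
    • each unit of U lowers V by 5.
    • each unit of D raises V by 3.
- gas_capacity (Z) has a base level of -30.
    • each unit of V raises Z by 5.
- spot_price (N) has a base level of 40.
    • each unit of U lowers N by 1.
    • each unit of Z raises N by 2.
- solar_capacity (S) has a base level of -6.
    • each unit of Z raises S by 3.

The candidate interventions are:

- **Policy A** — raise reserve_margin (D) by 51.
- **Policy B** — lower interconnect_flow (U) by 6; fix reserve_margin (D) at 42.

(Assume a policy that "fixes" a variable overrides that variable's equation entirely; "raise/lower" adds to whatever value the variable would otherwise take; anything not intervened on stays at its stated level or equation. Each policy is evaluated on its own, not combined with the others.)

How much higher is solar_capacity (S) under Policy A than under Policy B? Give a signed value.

Policy A (D + 51):
  U = 71
  D = 93 + 51 = 144
  V = 108 − 5·71 + 3·144 = 185
  Z = -30 + 5·185 = 895
  S = -6 + 3·895 = 2679
Policy B (U − 6, D := 42):
  U = 71 − 6 = 65
  D = 42
  V = 108 − 5·65 + 3·42 = -91
  Z = -30 + 5·(-91) = -485
  S = -6 + 3·(-485) = -1461
S: 2679 − (-1461) = 4140

4140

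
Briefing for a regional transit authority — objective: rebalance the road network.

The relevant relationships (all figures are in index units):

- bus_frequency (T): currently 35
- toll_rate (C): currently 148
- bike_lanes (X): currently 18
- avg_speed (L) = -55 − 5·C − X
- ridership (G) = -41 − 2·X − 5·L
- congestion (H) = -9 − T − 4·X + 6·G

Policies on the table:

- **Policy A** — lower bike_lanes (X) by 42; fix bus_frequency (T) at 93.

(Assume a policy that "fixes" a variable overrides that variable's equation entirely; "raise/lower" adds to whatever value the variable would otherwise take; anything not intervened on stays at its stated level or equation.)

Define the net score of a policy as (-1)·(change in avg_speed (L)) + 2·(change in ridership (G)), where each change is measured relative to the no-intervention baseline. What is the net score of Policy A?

-294

Baseline:
  C = 148
  X = 18
  L = -55 − 5·148 − 18 = -813
  G = -41 − 2·18 − 5·(-813) = 3988
Policy A (X − 42, T := 93):
  C = 148
  X = 18 − 42 = -24
  L = -55 − 5·148 − (-24) = -771
  G = -41 − 2·(-24) − 5·(-771) = 3862
ΔL = -771 − (-813) = 42; ΔG = 3862 − 3988 = -126
Score = (-1)·42 + 2·(-126) = -294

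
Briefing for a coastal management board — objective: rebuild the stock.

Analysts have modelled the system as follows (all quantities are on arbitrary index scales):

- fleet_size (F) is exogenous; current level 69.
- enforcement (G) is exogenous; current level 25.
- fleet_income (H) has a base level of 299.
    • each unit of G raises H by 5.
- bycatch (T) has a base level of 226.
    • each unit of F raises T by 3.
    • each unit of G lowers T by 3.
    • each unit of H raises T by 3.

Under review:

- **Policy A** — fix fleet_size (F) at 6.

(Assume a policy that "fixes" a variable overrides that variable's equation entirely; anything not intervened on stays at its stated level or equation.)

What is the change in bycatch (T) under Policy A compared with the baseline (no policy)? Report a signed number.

-189

Baseline:
  F = 69
  G = 25
  H = 299 + 5·25 = 424
  T = 226 + 3·69 − 3·25 + 3·424 = 1630
Policy A (F := 6):
  F = 6
  G = 25
  H = 299 + 5·25 = 424
  T = 226 + 3·6 − 3·25 + 3·424 = 1441
Change in T: 1441 − 1630 = -189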